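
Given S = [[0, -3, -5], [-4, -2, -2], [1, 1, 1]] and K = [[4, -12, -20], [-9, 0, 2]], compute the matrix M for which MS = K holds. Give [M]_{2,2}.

3

Right-multiplying both sides by S⁻¹ gives M = KS⁻¹.
det S = 4; the adjugate gives S⁻¹ = [[0, -1/2, -1], [1/2, 5/4, 5], [-1/2, -3/4, -3]].
M = KS⁻¹ = [[4, -12, -20], [-9, 0, 2]] · [[0, -1/2, -1], [1/2, 5/4, 5], [-1/2, -3/4, -3]] = [[4, -2, -4], [-1, 3, 3]].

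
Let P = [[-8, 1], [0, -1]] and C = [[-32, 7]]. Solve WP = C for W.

W = [[4, -3]]

P is on the right of W, so right-multiply by P⁻¹: W = CP⁻¹.
P has determinant 8; P⁻¹ = [[-1/8, -1/8], [0, -1]].
W = CP⁻¹ = [[-32, 7]] · [[-1/8, -1/8], [0, -1]] = [[4, -3]].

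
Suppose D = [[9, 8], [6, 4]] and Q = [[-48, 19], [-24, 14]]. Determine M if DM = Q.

M = [[0, 3], [-6, -1]]

D is on the left of M, so left-multiply by D⁻¹: M = D⁻¹Q.
det D = -12; the adjugate gives D⁻¹ = [[-1/3, 2/3], [1/2, -3/4]].
M = D⁻¹Q = [[-1/3, 2/3], [1/2, -3/4]] · [[-48, 19], [-24, 14]] = [[0, 3], [-6, -1]].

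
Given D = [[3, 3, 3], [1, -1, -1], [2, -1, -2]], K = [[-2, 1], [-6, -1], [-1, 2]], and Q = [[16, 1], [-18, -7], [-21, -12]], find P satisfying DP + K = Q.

P = [[-3, -3], [4, -2], [5, 5]]

DP = Q − K = [[18, 0], [-12, -6], [-20, -14]].
Left-multiplying both sides by D⁻¹ gives P = D⁻¹(Q − K).
det D = 6; the adjugate gives D⁻¹ = [[1/6, 1/2, 0], [0, -2, 1], [1/6, 3/2, -1]].
P = D⁻¹(Q − K) = [[-3, -3], [4, -2], [5, 5]].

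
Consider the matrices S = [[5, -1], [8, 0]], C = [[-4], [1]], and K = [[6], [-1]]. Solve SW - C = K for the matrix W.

W = [[0], [-2]]

SW = K + C = [[2], [0]].
Left-multiplying both sides by S⁻¹ gives W = S⁻¹(K + C).
det S = 8; the adjugate gives S⁻¹ = [[0, 1/8], [-1, 5/8]].
W = S⁻¹(K + C) = [[0], [-2]].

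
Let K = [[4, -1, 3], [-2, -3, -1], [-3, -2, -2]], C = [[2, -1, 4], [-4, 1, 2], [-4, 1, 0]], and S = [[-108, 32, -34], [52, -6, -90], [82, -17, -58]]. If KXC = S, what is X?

X = [[1, -1, 5], [5, 5, -2], [-3, 4, -1]]

Isolating X: multiply by K⁻¹ from the left and C⁻¹ from the right, so X = K⁻¹SC⁻¹.
K has determinant 2; K⁻¹ = [[2, -4, 5], [-1/2, 1/2, -1], [-5/2, 11/2, -7]].
C has determinant 4; C⁻¹ = [[-1/2, 1, -3/2], [-2, 4, -5], [0, 1/2, -1/2]].
K⁻¹S = [[-14, 3, 2], [-2, -2, 30], [-18, 6, -4]].
X = (K⁻¹S)C⁻¹ = [[1, -1, 5], [5, 5, -2], [-3, 4, -1]].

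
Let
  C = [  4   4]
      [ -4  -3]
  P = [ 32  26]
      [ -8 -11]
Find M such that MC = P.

M = [[2, -6], [-5, -3]]

Right-multiplying both sides by C⁻¹ gives M = PC⁻¹.
det C = 4, so C⁻¹ = [[-3/4, -1], [1, 1]].
M = PC⁻¹ = [[32, 26], [-8, -11]] · [[-3/4, -1], [1, 1]] = [[2, -6], [-5, -3]].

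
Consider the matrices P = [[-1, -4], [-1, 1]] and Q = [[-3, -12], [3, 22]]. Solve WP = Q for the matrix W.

Since P sits to the right of W, W = QP⁻¹.
det P = -5, so P⁻¹ = [[-1/5, -4/5], [-1/5, 1/5]].
W = QP⁻¹ = [[-3, -12], [3, 22]] · [[-1/5, -4/5], [-1/5, 1/5]] = [[3, 0], [-5, 2]].

W = [[3, 0], [-5, 2]]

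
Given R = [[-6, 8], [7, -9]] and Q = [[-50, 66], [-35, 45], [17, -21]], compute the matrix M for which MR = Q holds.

M = [[6, -2], [0, -5], [3, 5]]

Right-multiplying both sides by R⁻¹ gives M = QR⁻¹.
R has determinant -2; R⁻¹ = [[9/2, 4], [7/2, 3]].
M = QR⁻¹ = [[-50, 66], [-35, 45], [17, -21]] · [[9/2, 4], [7/2, 3]] = [[6, -2], [0, -5], [3, 5]].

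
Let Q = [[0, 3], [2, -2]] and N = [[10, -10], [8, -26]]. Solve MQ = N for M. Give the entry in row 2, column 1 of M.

-6

Q is on the right of M, so right-multiply by Q⁻¹: M = NQ⁻¹.
det Q = -6, so Q⁻¹ = [[1/3, 1/2], [1/3, 0]].
M = NQ⁻¹ = [[10, -10], [8, -26]] · [[1/3, 1/2], [1/3, 0]] = [[0, 5], [-6, 4]].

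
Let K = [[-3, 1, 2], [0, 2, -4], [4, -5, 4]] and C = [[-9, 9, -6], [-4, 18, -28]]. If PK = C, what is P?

Since K sits to the right of P, P = CK⁻¹.
det K = 4; the adjugate gives K⁻¹ = [[-3, -7/2, -2], [-4, -5, -3], [-2, -11/4, -3/2]].
P = CK⁻¹ = [[-9, 9, -6], [-4, 18, -28]] · [[-3, -7/2, -2], [-4, -5, -3], [-2, -11/4, -3/2]] = [[3, 3, 0], [-4, 1, -4]].

P = [[3, 3, 0], [-4, 1, -4]]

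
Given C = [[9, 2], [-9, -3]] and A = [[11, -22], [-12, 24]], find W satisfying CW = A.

Left-multiplying both sides by C⁻¹ gives W = C⁻¹A.
C has determinant -9; C⁻¹ = [[1/3, 2/9], [-1, -1]].
W = C⁻¹A = [[1/3, 2/9], [-1, -1]] · [[11, -22], [-12, 24]] = [[1, -2], [1, -2]].

W = [[1, -2], [1, -2]]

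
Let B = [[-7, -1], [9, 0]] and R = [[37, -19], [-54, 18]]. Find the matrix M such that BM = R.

M = [[-6, 2], [5, 5]]

B is on the left of M, so left-multiply by B⁻¹: M = B⁻¹R.
det B = 9, so B⁻¹ = [[0, 1/9], [-1, -7/9]].
M = B⁻¹R = [[0, 1/9], [-1, -7/9]] · [[37, -19], [-54, 18]] = [[-6, 2], [5, 5]].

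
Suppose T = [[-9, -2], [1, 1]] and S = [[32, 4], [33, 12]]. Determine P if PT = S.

P = [[-4, -4], [-3, 6]]

Right-multiplying both sides by T⁻¹ gives P = ST⁻¹.
det T = -7; the adjugate gives T⁻¹ = [[-1/7, -2/7], [1/7, 9/7]].
P = ST⁻¹ = [[32, 4], [33, 12]] · [[-1/7, -2/7], [1/7, 9/7]] = [[-4, -4], [-3, 6]].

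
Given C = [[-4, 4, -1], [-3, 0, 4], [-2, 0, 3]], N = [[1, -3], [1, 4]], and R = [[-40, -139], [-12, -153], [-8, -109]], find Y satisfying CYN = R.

Y = [[-1, 5], [-1, -5], [3, -3]]

Y = C⁻¹RN⁻¹ (apply C⁻¹ on the left and N⁻¹ on the right).
det C = 4; the adjugate gives C⁻¹ = [[0, -3, 4], [1/4, -7/2, 19/4], [0, -2, 3]].
det N = 7; the adjugate gives N⁻¹ = [[4/7, 3/7], [-1/7, 1/7]].
C⁻¹R = [[4, 23], [-6, -17], [0, -21]].
Y = (C⁻¹R)N⁻¹ = [[-1, 5], [-1, -5], [3, -3]].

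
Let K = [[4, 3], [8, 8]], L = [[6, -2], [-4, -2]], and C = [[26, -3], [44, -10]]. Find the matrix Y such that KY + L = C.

KY = C − L = [[20, -1], [48, -8]].
K is on the left of Y, so left-multiply by K⁻¹: Y = K⁻¹(C − L).
det K = 8; the adjugate gives K⁻¹ = [[1, -3/8], [-1, 1/2]].
Y = K⁻¹(C − L) = [[2, 2], [4, -3]].

Y = [[2, 2], [4, -3]]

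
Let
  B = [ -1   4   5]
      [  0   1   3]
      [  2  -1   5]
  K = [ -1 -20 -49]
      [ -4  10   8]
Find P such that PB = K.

P = [[-5, -3, -3], [2, 1, -1]]

Right-multiplying both sides by B⁻¹ gives P = KB⁻¹.
det B = 6; the adjugate gives B⁻¹ = [[4/3, -25/6, 7/6], [1, -5/2, 1/2], [-1/3, 7/6, -1/6]].
P = KB⁻¹ = [[-1, -20, -49], [-4, 10, 8]] · [[4/3, -25/6, 7/6], [1, -5/2, 1/2], [-1/3, 7/6, -1/6]] = [[-5, -3, -3], [2, 1, -1]].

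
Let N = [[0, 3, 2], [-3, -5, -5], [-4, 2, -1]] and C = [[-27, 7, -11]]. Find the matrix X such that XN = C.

X = [[0, 1, 6]]

Since N sits to the right of X, X = CN⁻¹.
det N = -1; the adjugate gives N⁻¹ = [[-15, -7, 5], [-17, -8, 6], [26, 12, -9]].
X = CN⁻¹ = [[-27, 7, -11]] · [[-15, -7, 5], [-17, -8, 6], [26, 12, -9]] = [[0, 1, 6]].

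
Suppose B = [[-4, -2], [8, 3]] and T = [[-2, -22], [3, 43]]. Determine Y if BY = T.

Y = [[0, 5], [1, 1]]

B is on the left of Y, so left-multiply by B⁻¹: Y = B⁻¹T.
det B = 4, so B⁻¹ = [[3/4, 1/2], [-2, -1]].
Y = B⁻¹T = [[3/4, 1/2], [-2, -1]] · [[-2, -22], [3, 43]] = [[0, 5], [1, 1]].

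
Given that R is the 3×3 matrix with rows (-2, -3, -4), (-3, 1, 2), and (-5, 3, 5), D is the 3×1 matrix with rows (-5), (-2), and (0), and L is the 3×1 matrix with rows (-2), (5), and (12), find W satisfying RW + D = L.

W = [[-2], [-1], [1]]

RW = L − D = [[3], [7], [12]].
R is on the left of W, so left-multiply by R⁻¹: W = R⁻¹(L − D).
det R = 3, so R⁻¹ = [[-1/3, 1, -2/3], [5/3, -10, 16/3], [-4/3, 7, -11/3]].
W = R⁻¹(L − D) = [[-2], [-1], [1]].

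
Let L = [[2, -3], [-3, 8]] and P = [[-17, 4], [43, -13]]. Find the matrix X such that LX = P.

X = [[-1, -1], [5, -2]]

L is on the left of X, so left-multiply by L⁻¹: X = L⁻¹P.
L has determinant 7; L⁻¹ = [[8/7, 3/7], [3/7, 2/7]].
X = L⁻¹P = [[8/7, 3/7], [3/7, 2/7]] · [[-17, 4], [43, -13]] = [[-1, -1], [5, -2]].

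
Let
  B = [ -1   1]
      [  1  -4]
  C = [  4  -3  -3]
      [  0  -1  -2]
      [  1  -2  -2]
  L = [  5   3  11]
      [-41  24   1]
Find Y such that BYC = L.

Y = [[1, 3, 3], [2, -5, 4]]

Y = B⁻¹LC⁻¹ (apply B⁻¹ on the left and C⁻¹ on the right).
B has determinant 3; B⁻¹ = [[-4/3, -1/3], [-1/3, -1/3]].
det C = -5, so C⁻¹ = [[2/5, 0, -3/5], [2/5, 1, -8/5], [-1/5, -1, 4/5]].
B⁻¹L = [[7, -12, -15], [12, -9, -4]].
Y = (B⁻¹L)C⁻¹ = [[1, 3, 3], [2, -5, 4]].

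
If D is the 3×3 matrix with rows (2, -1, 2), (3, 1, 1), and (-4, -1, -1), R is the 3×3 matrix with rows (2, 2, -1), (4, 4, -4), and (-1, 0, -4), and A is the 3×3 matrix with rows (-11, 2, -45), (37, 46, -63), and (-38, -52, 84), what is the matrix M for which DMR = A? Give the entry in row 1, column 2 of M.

-1

Isolating M: multiply by D⁻¹ from the left and R⁻¹ from the right, so M = D⁻¹AR⁻¹.
det D = 3; the adjugate gives D⁻¹ = [[0, -1, -1], [-1/3, 2, 4/3], [1/3, 2, 5/3]].
R has determinant 4; R⁻¹ = [[-4, 2, -1], [5, -9/4, 1], [1, -1/2, 0]].
D⁻¹A = [[1, 6, -21], [27, 22, 1], [7, 6, -1]].
M = (D⁻¹A)R⁻¹ = [[5, -1, 5], [3, 4, -5], [1, 1, -1]].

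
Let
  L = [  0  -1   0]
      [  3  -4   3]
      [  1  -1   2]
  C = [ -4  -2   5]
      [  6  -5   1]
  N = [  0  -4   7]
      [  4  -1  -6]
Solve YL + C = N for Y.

YL = N − C = [[4, -2, 2], [-2, 4, -7]].
Right-multiplying both sides by L⁻¹ gives Y = (N − C)L⁻¹.
det L = 3, so L⁻¹ = [[-5/3, 2/3, -1], [-1, 0, 0], [1/3, -1/3, 1]].
Y = (N − C)L⁻¹ = [[-4, 2, -2], [-3, 1, -5]].

Y = [[-4, 2, -2], [-3, 1, -5]]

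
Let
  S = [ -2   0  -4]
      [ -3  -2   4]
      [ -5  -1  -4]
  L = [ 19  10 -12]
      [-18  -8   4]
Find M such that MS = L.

M = [[-2, -5, 0], [3, 4, 0]]

Since S sits to the right of M, M = LS⁻¹.
det S = 4, so S⁻¹ = [[3, 1, -2], [-8, -3, 5], [-7/4, -1/2, 1]].
M = LS⁻¹ = [[19, 10, -12], [-18, -8, 4]] · [[3, 1, -2], [-8, -3, 5], [-7/4, -1/2, 1]] = [[-2, -5, 0], [3, 4, 0]].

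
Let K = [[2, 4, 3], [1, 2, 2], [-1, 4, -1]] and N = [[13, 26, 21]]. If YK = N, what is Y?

K is on the right of Y, so right-multiply by K⁻¹: Y = NK⁻¹.
K has determinant -6; K⁻¹ = [[5/3, -8/3, -1/3], [1/6, -1/6, 1/6], [-1, 2, 0]].
Y = NK⁻¹ = [[13, 26, 21]] · [[5/3, -8/3, -1/3], [1/6, -1/6, 1/6], [-1, 2, 0]] = [[5, 3, 0]].

Y = [[5, 3, 0]]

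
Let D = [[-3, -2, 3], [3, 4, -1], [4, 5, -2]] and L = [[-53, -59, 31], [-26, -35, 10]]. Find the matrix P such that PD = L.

Right-multiplying both sides by D⁻¹ gives P = LD⁻¹.
det D = 2, so D⁻¹ = [[-3/2, 11/2, -5], [1, -3, 3], [-1/2, 7/2, -3]].
P = LD⁻¹ = [[-53, -59, 31], [-26, -35, 10]] · [[-3/2, 11/2, -5], [1, -3, 3], [-1/2, 7/2, -3]] = [[5, -6, -5], [-1, -3, -5]].

P = [[5, -6, -5], [-1, -3, -5]]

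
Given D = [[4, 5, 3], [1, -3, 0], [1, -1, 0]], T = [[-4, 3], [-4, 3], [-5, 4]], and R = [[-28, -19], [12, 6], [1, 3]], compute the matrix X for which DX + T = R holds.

DX = R − T = [[-24, -22], [16, 3], [6, -1]].
Since D multiplies X on the left, X = D⁻¹(R − T).
det D = 6, so D⁻¹ = [[0, -1/2, 3/2], [0, -1/2, 1/2], [1/3, 3/2, -17/6]].
X = D⁻¹(R − T) = [[1, -3], [-5, -2], [-1, 0]].

X = [[1, -3], [-5, -2], [-1, 0]]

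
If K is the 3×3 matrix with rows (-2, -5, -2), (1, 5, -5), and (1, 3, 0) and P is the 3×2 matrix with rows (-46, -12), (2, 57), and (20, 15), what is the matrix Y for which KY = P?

Y = [[2, -3], [6, 6], [6, -6]]

Left-multiplying both sides by K⁻¹ gives Y = K⁻¹P.
det K = -1; the adjugate gives K⁻¹ = [[-15, 6, -35], [5, -2, 12], [2, -1, 5]].
Y = K⁻¹P = [[-15, 6, -35], [5, -2, 12], [2, -1, 5]] · [[-46, -12], [2, 57], [20, 15]] = [[2, -3], [6, 6], [6, -6]].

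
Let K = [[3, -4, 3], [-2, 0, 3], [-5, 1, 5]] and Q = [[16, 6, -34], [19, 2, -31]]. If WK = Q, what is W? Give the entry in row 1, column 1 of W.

-2

Right-multiplying both sides by K⁻¹ gives W = QK⁻¹.
K has determinant 5; K⁻¹ = [[-3/5, 23/5, -12/5], [-1, 6, -3], [-2/5, 17/5, -8/5]].
W = QK⁻¹ = [[16, 6, -34], [19, 2, -31]] · [[-3/5, 23/5, -12/5], [-1, 6, -3], [-2/5, 17/5, -8/5]] = [[-2, -6, -2], [-1, -6, -2]].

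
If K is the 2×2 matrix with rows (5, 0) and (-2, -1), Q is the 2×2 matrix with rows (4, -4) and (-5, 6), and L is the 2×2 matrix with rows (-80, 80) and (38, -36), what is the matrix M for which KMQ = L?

Left-multiply by K⁻¹ and right-multiply by Q⁻¹: M = K⁻¹LQ⁻¹.
det K = -5, so K⁻¹ = [[1/5, 0], [-2/5, -1]].
det Q = 4, so Q⁻¹ = [[3/2, 1], [5/4, 1]].
K⁻¹L = [[-16, 16], [-6, 4]].
M = (K⁻¹L)Q⁻¹ = [[-4, 0], [-4, -2]].

M = [[-4, 0], [-4, -2]]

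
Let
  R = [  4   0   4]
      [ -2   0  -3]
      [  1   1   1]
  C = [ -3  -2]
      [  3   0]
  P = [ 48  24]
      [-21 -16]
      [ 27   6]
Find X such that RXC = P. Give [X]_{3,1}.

-2

X = R⁻¹PC⁻¹ (apply R⁻¹ on the left and C⁻¹ on the right).
det R = 4; the adjugate gives R⁻¹ = [[3/4, 1, 0], [-1/4, 0, 1], [-1/2, -1, 0]].
det C = 6; the adjugate gives C⁻¹ = [[0, 1/3], [-1/2, -1/2]].
R⁻¹P = [[15, 2], [15, 0], [-3, 4]].
X = (R⁻¹P)C⁻¹ = [[-1, 4], [0, 5], [-2, -3]].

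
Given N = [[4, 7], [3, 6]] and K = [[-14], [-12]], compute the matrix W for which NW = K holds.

Since N multiplies W on the left, W = N⁻¹K.
det N = 3, so N⁻¹ = [[2, -7/3], [-1, 4/3]].
W = N⁻¹K = [[2, -7/3], [-1, 4/3]] · [[-14], [-12]] = [[0], [-2]].

W = [[0], [-2]]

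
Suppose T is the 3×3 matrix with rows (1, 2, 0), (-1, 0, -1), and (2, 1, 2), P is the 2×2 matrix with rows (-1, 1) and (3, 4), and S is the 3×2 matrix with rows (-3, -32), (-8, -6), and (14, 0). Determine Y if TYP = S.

Y = T⁻¹SP⁻¹ (apply T⁻¹ on the left and P⁻¹ on the right).
det T = 1; the adjugate gives T⁻¹ = [[1, -4, -2], [0, 2, 1], [-1, 3, 2]].
P has determinant -7; P⁻¹ = [[-4/7, 1/7], [3/7, 1/7]].
T⁻¹S = [[1, -8], [-2, -12], [7, 14]].
Y = (T⁻¹S)P⁻¹ = [[-4, -1], [-4, -2], [2, 3]].

Y = [[-4, -1], [-4, -2], [2, 3]]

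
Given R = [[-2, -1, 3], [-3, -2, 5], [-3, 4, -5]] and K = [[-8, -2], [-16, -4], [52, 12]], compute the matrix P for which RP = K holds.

P = [[-5, -1], [3, 1], [-5, -1]]

Left-multiplying both sides by R⁻¹ gives P = R⁻¹K.
det R = -4; the adjugate gives R⁻¹ = [[5/2, -7/4, -1/4], [15/2, -19/4, -1/4], [9/2, -11/4, -1/4]].
P = R⁻¹K = [[5/2, -7/4, -1/4], [15/2, -19/4, -1/4], [9/2, -11/4, -1/4]] · [[-8, -2], [-16, -4], [52, 12]] = [[-5, -1], [3, 1], [-5, -1]].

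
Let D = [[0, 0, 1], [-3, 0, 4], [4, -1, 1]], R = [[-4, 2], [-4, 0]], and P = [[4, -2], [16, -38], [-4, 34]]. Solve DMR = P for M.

M = D⁻¹PR⁻¹ (apply D⁻¹ on the left and R⁻¹ on the right).
det D = 3, so D⁻¹ = [[4/3, -1/3, 0], [19/3, -4/3, -1], [1, 0, 0]].
det R = 8; the adjugate gives R⁻¹ = [[0, -1/4], [1/2, -1/2]].
D⁻¹P = [[0, 10], [8, 4], [4, -2]].
M = (D⁻¹P)R⁻¹ = [[5, -5], [2, -4], [-1, 0]].

M = [[5, -5], [2, -4], [-1, 0]]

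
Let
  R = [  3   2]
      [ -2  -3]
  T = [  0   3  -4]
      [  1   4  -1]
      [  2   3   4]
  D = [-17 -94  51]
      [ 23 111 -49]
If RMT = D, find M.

Isolating M: multiply by R⁻¹ from the left and T⁻¹ from the right, so M = R⁻¹DT⁻¹.
det R = -5; the adjugate gives R⁻¹ = [[3/5, 2/5], [-2/5, -3/5]].
det T = 2; the adjugate gives T⁻¹ = [[19/2, -12, 13/2], [-3, 4, -2], [-5/2, 3, -3/2]].
R⁻¹D = [[-1, -12, 11], [-7, -29, 9]].
M = (R⁻¹D)T⁻¹ = [[-1, -3, 1], [-2, -5, -1]].

M = [[-1, -3, 1], [-2, -5, -1]]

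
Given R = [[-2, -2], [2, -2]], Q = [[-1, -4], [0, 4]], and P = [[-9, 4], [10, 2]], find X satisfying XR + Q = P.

XR = P − Q = [[-8, 8], [10, -2]].
R is on the right of X, so right-multiply by R⁻¹: X = (P − Q)R⁻¹.
R has determinant 8; R⁻¹ = [[-1/4, 1/4], [-1/4, -1/4]].
X = (P − Q)R⁻¹ = [[0, -4], [-2, 3]].

X = [[0, -4], [-2, 3]]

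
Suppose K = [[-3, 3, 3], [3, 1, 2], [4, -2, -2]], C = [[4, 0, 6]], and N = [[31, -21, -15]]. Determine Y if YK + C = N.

Y = [[-5, 0, 3]]

YK = N − C = [[27, -21, -21]].
Right-multiplying both sides by K⁻¹ gives Y = (N − C)K⁻¹.
det K = 6, so K⁻¹ = [[1/3, 0, 1/2], [7/3, -1, 5/2], [-5/3, 1, -2]].
Y = (N − C)K⁻¹ = [[-5, 0, 3]].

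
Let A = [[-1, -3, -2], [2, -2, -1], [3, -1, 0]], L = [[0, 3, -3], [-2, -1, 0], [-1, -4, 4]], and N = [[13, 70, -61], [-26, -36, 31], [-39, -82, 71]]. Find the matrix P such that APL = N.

P = [[-2, 4, 5], [-5, 1, -2], [-5, 1, -2]]

P = A⁻¹NL⁻¹ (apply A⁻¹ on the left and L⁻¹ on the right).
det A = 2, so A⁻¹ = [[-1/2, 1, -1/2], [-3/2, 3, -5/2], [2, -5, 4]].
det L = 3, so L⁻¹ = [[-4/3, 0, -1], [8/3, -1, 2], [7/3, -1, 2]].
A⁻¹N = [[-13, -30, 26], [0, -8, 7], [0, -8, 7]].
P = (A⁻¹N)L⁻¹ = [[-2, 4, 5], [-5, 1, -2], [-5, 1, -2]].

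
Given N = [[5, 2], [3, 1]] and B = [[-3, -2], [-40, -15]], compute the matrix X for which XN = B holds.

N is on the right of X, so right-multiply by N⁻¹: X = BN⁻¹.
det N = -1, so N⁻¹ = [[-1, 2], [3, -5]].
X = BN⁻¹ = [[-3, -2], [-40, -15]] · [[-1, 2], [3, -5]] = [[-3, 4], [-5, -5]].

X = [[-3, 4], [-5, -5]]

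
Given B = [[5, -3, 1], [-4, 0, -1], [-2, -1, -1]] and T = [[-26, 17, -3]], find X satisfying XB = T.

X = [[-4, 4, -5]]

Right-multiplying both sides by B⁻¹ gives X = TB⁻¹.
det B = 5, so B⁻¹ = [[-1/5, -4/5, 3/5], [-2/5, -3/5, 1/5], [4/5, 11/5, -12/5]].
X = TB⁻¹ = [[-26, 17, -3]] · [[-1/5, -4/5, 3/5], [-2/5, -3/5, 1/5], [4/5, 11/5, -12/5]] = [[-4, 4, -5]].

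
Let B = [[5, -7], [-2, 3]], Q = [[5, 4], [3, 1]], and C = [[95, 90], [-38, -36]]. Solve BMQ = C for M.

Left-multiply by B⁻¹ and right-multiply by Q⁻¹: M = B⁻¹CQ⁻¹.
det B = 1, so B⁻¹ = [[3, 7], [2, 5]].
det Q = -7, so Q⁻¹ = [[-1/7, 4/7], [3/7, -5/7]].
B⁻¹C = [[19, 18], [0, 0]].
M = (B⁻¹C)Q⁻¹ = [[5, -2], [0, 0]].

M = [[5, -2], [0, 0]]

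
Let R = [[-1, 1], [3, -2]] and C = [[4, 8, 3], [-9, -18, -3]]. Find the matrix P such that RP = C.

P = [[-1, -2, 3], [3, 6, 6]]

Since R multiplies P on the left, P = R⁻¹C.
det R = -1; the adjugate gives R⁻¹ = [[2, 1], [3, 1]].
P = R⁻¹C = [[2, 1], [3, 1]] · [[4, 8, 3], [-9, -18, -3]] = [[-1, -2, 3], [3, 6, 6]].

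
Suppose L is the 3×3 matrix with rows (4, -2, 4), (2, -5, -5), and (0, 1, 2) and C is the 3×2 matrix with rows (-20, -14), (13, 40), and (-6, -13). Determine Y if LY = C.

Left-multiplying both sides by L⁻¹ gives Y = L⁻¹C.
L has determinant -4; L⁻¹ = [[5/4, -2, -15/2], [1, -2, -7], [-1/2, 1, 4]].
Y = L⁻¹C = [[5/4, -2, -15/2], [1, -2, -7], [-1/2, 1, 4]] · [[-20, -14], [13, 40], [-6, -13]] = [[-6, 0], [-4, -3], [-1, -5]].

Y = [[-6, 0], [-4, -3], [-1, -5]]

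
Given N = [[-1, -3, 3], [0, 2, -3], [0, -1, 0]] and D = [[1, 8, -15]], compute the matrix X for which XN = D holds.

X = [[-1, 4, 3]]

N is on the right of X, so right-multiply by N⁻¹: X = DN⁻¹.
N has determinant 3; N⁻¹ = [[-1, -1, 1], [0, 0, -1], [0, -1/3, -2/3]].
X = DN⁻¹ = [[1, 8, -15]] · [[-1, -1, 1], [0, 0, -1], [0, -1/3, -2/3]] = [[-1, 4, 3]].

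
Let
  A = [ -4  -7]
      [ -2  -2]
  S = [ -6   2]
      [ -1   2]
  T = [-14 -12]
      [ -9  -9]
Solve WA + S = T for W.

W = [[2, 0], [1, 2]]

WA = T − S = [[-8, -14], [-8, -11]].
A is on the right of W, so right-multiply by A⁻¹: W = (T − S)A⁻¹.
A has determinant -6; A⁻¹ = [[1/3, -7/6], [-1/3, 2/3]].
W = (T − S)A⁻¹ = [[2, 0], [1, 2]].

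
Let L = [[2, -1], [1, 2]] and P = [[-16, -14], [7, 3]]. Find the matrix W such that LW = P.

L is on the left of W, so left-multiply by L⁻¹: W = L⁻¹P.
det L = 5; the adjugate gives L⁻¹ = [[2/5, 1/5], [-1/5, 2/5]].
W = L⁻¹P = [[2/5, 1/5], [-1/5, 2/5]] · [[-16, -14], [7, 3]] = [[-5, -5], [6, 4]].

W = [[-5, -5], [6, 4]]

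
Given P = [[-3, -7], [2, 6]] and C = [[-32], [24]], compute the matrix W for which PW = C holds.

W = [[6], [2]]

Since P multiplies W on the left, W = P⁻¹C.
P has determinant -4; P⁻¹ = [[-3/2, -7/4], [1/2, 3/4]].
W = P⁻¹C = [[-3/2, -7/4], [1/2, 3/4]] · [[-32], [24]] = [[6], [2]].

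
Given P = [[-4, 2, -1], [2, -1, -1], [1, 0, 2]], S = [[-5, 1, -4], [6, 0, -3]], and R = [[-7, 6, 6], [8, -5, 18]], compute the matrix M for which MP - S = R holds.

M = [[3, -1, 2], [-4, -3, 4]]

MP = R + S = [[-12, 7, 2], [14, -5, 15]].
Since P sits to the right of M, M = (R + S)P⁻¹.
det P = -3; the adjugate gives P⁻¹ = [[2/3, 4/3, 1], [5/3, 7/3, 2], [-1/3, -2/3, 0]].
M = (R + S)P⁻¹ = [[3, -1, 2], [-4, -3, 4]].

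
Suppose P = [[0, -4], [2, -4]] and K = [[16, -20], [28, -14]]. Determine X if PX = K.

X = [[6, 3], [-4, 5]]

Since P multiplies X on the left, X = P⁻¹K.
det P = 8, so P⁻¹ = [[-1/2, 1/2], [-1/4, 0]].
X = P⁻¹K = [[-1/2, 1/2], [-1/4, 0]] · [[16, -20], [28, -14]] = [[6, 3], [-4, 5]].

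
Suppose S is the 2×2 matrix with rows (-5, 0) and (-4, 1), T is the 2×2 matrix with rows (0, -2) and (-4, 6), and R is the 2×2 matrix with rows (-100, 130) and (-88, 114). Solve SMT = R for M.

M = [[-2, -5], [1, 2]]

M = S⁻¹RT⁻¹ (apply S⁻¹ on the left and T⁻¹ on the right).
S has determinant -5; S⁻¹ = [[-1/5, 0], [-4/5, 1]].
det T = -8; the adjugate gives T⁻¹ = [[-3/4, -1/4], [-1/2, 0]].
S⁻¹R = [[20, -26], [-8, 10]].
M = (S⁻¹R)T⁻¹ = [[-2, -5], [1, 2]].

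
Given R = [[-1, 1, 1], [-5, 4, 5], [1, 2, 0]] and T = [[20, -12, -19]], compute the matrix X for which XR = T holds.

Since R sits to the right of X, X = TR⁻¹.
R has determinant 1; R⁻¹ = [[-10, 2, 1], [5, -1, 0], [-14, 3, 1]].
X = TR⁻¹ = [[20, -12, -19]] · [[-10, 2, 1], [5, -1, 0], [-14, 3, 1]] = [[6, -5, 1]].

X = [[6, -5, 1]]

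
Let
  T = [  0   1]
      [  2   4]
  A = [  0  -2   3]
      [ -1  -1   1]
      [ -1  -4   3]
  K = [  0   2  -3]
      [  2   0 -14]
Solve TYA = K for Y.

Isolating Y: multiply by T⁻¹ from the left and A⁻¹ from the right, so Y = T⁻¹KA⁻¹.
det T = -2, so T⁻¹ = [[-2, 1/2], [1, 0]].
det A = 5, so A⁻¹ = [[1/5, -6/5, 1/5], [2/5, 3/5, -3/5], [3/5, 2/5, -2/5]].
T⁻¹K = [[1, -4, -1], [0, 2, -3]].
Y = (T⁻¹K)A⁻¹ = [[-2, -4, 3], [-1, 0, 0]].

Y = [[-2, -4, 3], [-1, 0, 0]]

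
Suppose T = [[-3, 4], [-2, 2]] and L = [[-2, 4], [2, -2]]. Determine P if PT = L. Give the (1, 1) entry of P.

2

T is on the right of P, so right-multiply by T⁻¹: P = LT⁻¹.
det T = 2, so T⁻¹ = [[1, -2], [1, -3/2]].
P = LT⁻¹ = [[-2, 4], [2, -2]] · [[1, -2], [1, -3/2]] = [[2, -2], [0, -1]].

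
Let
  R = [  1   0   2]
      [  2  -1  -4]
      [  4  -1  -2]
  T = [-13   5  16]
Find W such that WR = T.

W = [[-1, -4, -1]]

Right-multiplying both sides by R⁻¹ gives W = TR⁻¹.
det R = 2, so R⁻¹ = [[-1, -1, 1], [-6, -5, 4], [1, 1/2, -1/2]].
W = TR⁻¹ = [[-13, 5, 16]] · [[-1, -1, 1], [-6, -5, 4], [1, 1/2, -1/2]] = [[-1, -4, -1]].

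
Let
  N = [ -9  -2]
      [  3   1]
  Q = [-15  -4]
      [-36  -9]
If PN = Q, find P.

P = [[1, -2], [3, -3]]

Right-multiplying both sides by N⁻¹ gives P = QN⁻¹.
det N = -3; the adjugate gives N⁻¹ = [[-1/3, -2/3], [1, 3]].
P = QN⁻¹ = [[-15, -4], [-36, -9]] · [[-1/3, -2/3], [1, 3]] = [[1, -2], [3, -3]].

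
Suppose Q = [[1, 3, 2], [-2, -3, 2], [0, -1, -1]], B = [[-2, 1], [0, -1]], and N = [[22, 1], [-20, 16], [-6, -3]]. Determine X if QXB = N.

X = [[-3, 2], [-2, -2], [-1, -4]]

Left-multiply by Q⁻¹ and right-multiply by B⁻¹: X = Q⁻¹NB⁻¹.
Q has determinant 3; Q⁻¹ = [[5/3, 1/3, 4], [-2/3, -1/3, -2], [2/3, 1/3, 1]].
B has determinant 2; B⁻¹ = [[-1/2, -1/2], [0, -1]].
Q⁻¹N = [[6, -5], [4, 0], [2, 3]].
X = (Q⁻¹N)B⁻¹ = [[-3, 2], [-2, -2], [-1, -4]].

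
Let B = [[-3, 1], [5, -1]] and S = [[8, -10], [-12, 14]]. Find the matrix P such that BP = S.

B is on the left of P, so left-multiply by B⁻¹: P = B⁻¹S.
det B = -2, so B⁻¹ = [[1/2, 1/2], [5/2, 3/2]].
P = B⁻¹S = [[1/2, 1/2], [5/2, 3/2]] · [[8, -10], [-12, 14]] = [[-2, 2], [2, -4]].

P = [[-2, 2], [2, -4]]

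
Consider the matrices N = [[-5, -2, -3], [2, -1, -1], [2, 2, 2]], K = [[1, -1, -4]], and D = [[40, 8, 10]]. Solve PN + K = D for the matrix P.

P = [[-5, 5, 2]]

PN = D − K = [[39, 9, 14]].
N is on the right of P, so right-multiply by N⁻¹: P = (D − K)N⁻¹.
N has determinant -6; N⁻¹ = [[0, 1/3, 1/6], [1, 2/3, 11/6], [-1, -1, -3/2]].
P = (D − K)N⁻¹ = [[-5, 5, 2]].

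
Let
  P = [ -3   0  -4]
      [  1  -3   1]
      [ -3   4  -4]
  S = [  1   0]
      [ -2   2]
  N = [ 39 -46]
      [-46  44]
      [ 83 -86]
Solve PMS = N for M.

M = [[-3, 5], [1, -5], [4, 2]]

Isolating M: multiply by P⁻¹ from the left and S⁻¹ from the right, so M = P⁻¹NS⁻¹.
P has determinant -4; P⁻¹ = [[-2, 4, 3], [-1/4, 0, 1/4], [5/4, -3, -9/4]].
S has determinant 2; S⁻¹ = [[1, 0], [1, 1/2]].
P⁻¹N = [[-13, 10], [11, -10], [0, 4]].
M = (P⁻¹N)S⁻¹ = [[-3, 5], [1, -5], [4, 2]].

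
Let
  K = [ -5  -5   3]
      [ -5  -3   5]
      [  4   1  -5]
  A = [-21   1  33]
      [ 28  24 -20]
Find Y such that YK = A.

K is on the right of Y, so right-multiply by K⁻¹: Y = AK⁻¹.
det K = -4; the adjugate gives K⁻¹ = [[-5/2, 11/2, 4], [5/4, -13/4, -5/2], [-7/4, 15/4, 5/2]].
Y = AK⁻¹ = [[-21, 1, 33], [28, 24, -20]] · [[-5/2, 11/2, 4], [5/4, -13/4, -5/2], [-7/4, 15/4, 5/2]] = [[-4, 5, -4], [-5, 1, 2]].

Y = [[-4, 5, -4], [-5, 1, 2]]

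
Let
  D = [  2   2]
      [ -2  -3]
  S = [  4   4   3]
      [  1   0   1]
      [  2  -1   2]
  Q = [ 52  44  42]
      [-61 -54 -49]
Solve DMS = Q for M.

M = [[3, 5, 0], [2, 5, -2]]

M = D⁻¹QS⁻¹ (apply D⁻¹ on the left and S⁻¹ on the right).
det D = -2, so D⁻¹ = [[3/2, 1], [-1, -1]].
det S = 1, so S⁻¹ = [[1, -11, 4], [0, 2, -1], [-1, 12, -4]].
D⁻¹Q = [[17, 12, 14], [9, 10, 7]].
M = (D⁻¹Q)S⁻¹ = [[3, 5, 0], [2, 5, -2]].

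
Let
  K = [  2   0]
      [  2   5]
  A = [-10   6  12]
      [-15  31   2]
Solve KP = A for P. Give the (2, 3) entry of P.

-2

Since K multiplies P on the left, P = K⁻¹A.
det K = 10; the adjugate gives K⁻¹ = [[1/2, 0], [-1/5, 1/5]].
P = K⁻¹A = [[1/2, 0], [-1/5, 1/5]] · [[-10, 6, 12], [-15, 31, 2]] = [[-5, 3, 6], [-1, 5, -2]].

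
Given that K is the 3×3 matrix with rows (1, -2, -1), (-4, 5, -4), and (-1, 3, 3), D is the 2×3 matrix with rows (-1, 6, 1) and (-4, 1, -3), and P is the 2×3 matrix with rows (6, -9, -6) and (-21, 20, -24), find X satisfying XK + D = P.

XK = P − D = [[7, -15, -7], [-17, 19, -21]].
Since K sits to the right of X, X = (P − D)K⁻¹.
K has determinant 2; K⁻¹ = [[27/2, 3/2, 13/2], [8, 1, 4], [-7/2, -1/2, -3/2]].
X = (P − D)K⁻¹ = [[-1, -1, -4], [-4, 4, -3]].

X = [[-1, -1, -4], [-4, 4, -3]]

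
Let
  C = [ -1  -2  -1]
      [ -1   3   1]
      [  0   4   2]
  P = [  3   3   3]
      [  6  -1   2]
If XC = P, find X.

Right-multiplying both sides by C⁻¹ gives X = PC⁻¹.
det C = -2, so C⁻¹ = [[-1, 0, -1/2], [-1, 1, -1], [2, -2, 5/2]].
X = PC⁻¹ = [[3, 3, 3], [6, -1, 2]] · [[-1, 0, -1/2], [-1, 1, -1], [2, -2, 5/2]] = [[0, -3, 3], [-1, -5, 3]].

X = [[0, -3, 3], [-1, -5, 3]]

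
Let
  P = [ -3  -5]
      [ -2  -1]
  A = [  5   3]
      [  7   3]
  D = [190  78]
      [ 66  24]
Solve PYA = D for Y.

Y = [[3, -5], [-1, -3]]

Y = P⁻¹DA⁻¹ (apply P⁻¹ on the left and A⁻¹ on the right).
det P = -7; the adjugate gives P⁻¹ = [[1/7, -5/7], [-2/7, 3/7]].
A has determinant -6; A⁻¹ = [[-1/2, 1/2], [7/6, -5/6]].
P⁻¹D = [[-20, -6], [-26, -12]].
Y = (P⁻¹D)A⁻¹ = [[3, -5], [-1, -3]].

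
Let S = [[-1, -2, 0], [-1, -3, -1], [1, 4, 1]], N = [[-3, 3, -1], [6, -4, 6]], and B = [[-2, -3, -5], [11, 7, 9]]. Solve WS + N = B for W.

WS = B − N = [[1, -6, -4], [5, 11, 3]].
Right-multiplying both sides by S⁻¹ gives W = (B − N)S⁻¹.
det S = -1, so S⁻¹ = [[-1, -2, -2], [0, 1, 1], [1, -2, -1]].
W = (B − N)S⁻¹ = [[-5, 0, -4], [-2, -5, -2]].

W = [[-5, 0, -4], [-2, -5, -2]]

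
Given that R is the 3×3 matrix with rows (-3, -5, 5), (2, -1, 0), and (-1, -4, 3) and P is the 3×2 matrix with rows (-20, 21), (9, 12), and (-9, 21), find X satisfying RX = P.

X = [[5, 3], [1, -6], [0, 0]]

Since R multiplies X on the left, X = R⁻¹P.
det R = -6, so R⁻¹ = [[1/2, 5/6, -5/6], [1, 2/3, -5/3], [3/2, 7/6, -13/6]].
X = R⁻¹P = [[1/2, 5/6, -5/6], [1, 2/3, -5/3], [3/2, 7/6, -13/6]] · [[-20, 21], [9, 12], [-9, 21]] = [[5, 3], [1, -6], [0, 0]].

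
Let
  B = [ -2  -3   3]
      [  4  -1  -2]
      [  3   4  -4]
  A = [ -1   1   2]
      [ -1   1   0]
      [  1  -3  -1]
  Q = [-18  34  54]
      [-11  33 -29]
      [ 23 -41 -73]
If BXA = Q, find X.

X = [[-4, 2, -5], [-2, -2, 1], [3, -5, -5]]

Isolating X: multiply by B⁻¹ from the left and A⁻¹ from the right, so X = B⁻¹QA⁻¹.
B has determinant 3; B⁻¹ = [[4, 0, 3], [10/3, -1/3, 8/3], [19/3, -1/3, 14/3]].
det A = 4, so A⁻¹ = [[-1/4, -5/4, -1/2], [-1/4, -1/4, -1/2], [1/2, -1/2, 0]].
B⁻¹Q = [[-3, 13, -3], [5, -7, -5], [-3, 13, 11]].
X = (B⁻¹Q)A⁻¹ = [[-4, 2, -5], [-2, -2, 1], [3, -5, -5]].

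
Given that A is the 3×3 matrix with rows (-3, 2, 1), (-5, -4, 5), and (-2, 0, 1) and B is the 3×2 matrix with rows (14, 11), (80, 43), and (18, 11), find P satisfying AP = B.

P = [[-6, -4], [-5, -2], [6, 3]]

Since A multiplies P on the left, P = A⁻¹B.
det A = -6; the adjugate gives A⁻¹ = [[2/3, 1/3, -7/3], [5/6, 1/6, -5/3], [4/3, 2/3, -11/3]].
P = A⁻¹B = [[2/3, 1/3, -7/3], [5/6, 1/6, -5/3], [4/3, 2/3, -11/3]] · [[14, 11], [80, 43], [18, 11]] = [[-6, -4], [-5, -2], [6, 3]].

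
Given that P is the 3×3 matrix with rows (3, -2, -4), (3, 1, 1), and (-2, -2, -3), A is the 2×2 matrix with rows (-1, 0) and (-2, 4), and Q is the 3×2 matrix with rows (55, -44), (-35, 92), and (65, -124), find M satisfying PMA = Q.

M = [[-5, 5], [-1, 3], [5, 5]]

Left-multiply by P⁻¹ and right-multiply by A⁻¹: M = P⁻¹QA⁻¹.
det P = -1, so P⁻¹ = [[1, -2, -2], [-7, 17, 15], [4, -10, -9]].
det A = -4, so A⁻¹ = [[-1, 0], [-1/2, 1/4]].
P⁻¹Q = [[-5, 20], [-5, 12], [-15, 20]].
M = (P⁻¹Q)A⁻¹ = [[-5, 5], [-1, 3], [5, 5]].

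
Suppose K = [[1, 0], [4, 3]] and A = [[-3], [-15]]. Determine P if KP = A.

Since K multiplies P on the left, P = K⁻¹A.
det K = 3; the adjugate gives K⁻¹ = [[1, 0], [-4/3, 1/3]].
P = K⁻¹A = [[1, 0], [-4/3, 1/3]] · [[-3], [-15]] = [[-3], [-1]].

P = [[-3], [-1]]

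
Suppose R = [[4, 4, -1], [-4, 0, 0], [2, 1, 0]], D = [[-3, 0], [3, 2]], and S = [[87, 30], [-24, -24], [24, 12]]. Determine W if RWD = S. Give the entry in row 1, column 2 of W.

3

W = R⁻¹SD⁻¹ (apply R⁻¹ on the left and D⁻¹ on the right).
det R = 4, so R⁻¹ = [[0, -1/4, 0], [0, 1/2, 1], [-1, 1, 4]].
det D = -6; the adjugate gives D⁻¹ = [[-1/3, 0], [1/2, 1/2]].
R⁻¹S = [[6, 6], [12, 0], [-15, -6]].
W = (R⁻¹S)D⁻¹ = [[1, 3], [-4, 0], [2, -3]].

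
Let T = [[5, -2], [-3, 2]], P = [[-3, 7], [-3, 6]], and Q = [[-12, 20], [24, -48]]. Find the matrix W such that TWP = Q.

Left-multiply by T⁻¹ and right-multiply by P⁻¹: W = T⁻¹QP⁻¹.
T has determinant 4; T⁻¹ = [[1/2, 1/2], [3/4, 5/4]].
det P = 3; the adjugate gives P⁻¹ = [[2, -7/3], [1, -1]].
T⁻¹Q = [[6, -14], [21, -45]].
W = (T⁻¹Q)P⁻¹ = [[-2, 0], [-3, -4]].

W = [[-2, 0], [-3, -4]]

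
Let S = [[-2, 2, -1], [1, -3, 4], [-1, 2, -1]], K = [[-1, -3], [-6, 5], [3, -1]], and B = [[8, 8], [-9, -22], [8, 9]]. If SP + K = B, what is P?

P = [[-4, -1], [1, 2], [1, -5]]

SP = B − K = [[9, 11], [-3, -27], [5, 10]].
Since S multiplies P on the left, P = S⁻¹(B − K).
det S = 5; the adjugate gives S⁻¹ = [[-1, 0, 1], [-3/5, 1/5, 7/5], [-1/5, 2/5, 4/5]].
P = S⁻¹(B − K) = [[-4, -1], [1, 2], [1, -5]].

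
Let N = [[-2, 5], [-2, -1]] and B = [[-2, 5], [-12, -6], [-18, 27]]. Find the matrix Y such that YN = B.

Right-multiplying both sides by N⁻¹ gives Y = BN⁻¹.
det N = 12, so N⁻¹ = [[-1/12, -5/12], [1/6, -1/6]].
Y = BN⁻¹ = [[-2, 5], [-12, -6], [-18, 27]] · [[-1/12, -5/12], [1/6, -1/6]] = [[1, 0], [0, 6], [6, 3]].

Y = [[1, 0], [0, 6], [6, 3]]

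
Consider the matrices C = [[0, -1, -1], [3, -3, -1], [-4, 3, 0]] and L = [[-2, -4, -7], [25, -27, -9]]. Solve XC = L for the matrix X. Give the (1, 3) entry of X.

5

Since C sits to the right of X, X = LC⁻¹.
C has determinant -1; C⁻¹ = [[-3, 3, 2], [-4, 4, 3], [3, -4, -3]].
X = LC⁻¹ = [[-2, -4, -7], [25, -27, -9]] · [[-3, 3, 2], [-4, 4, 3], [3, -4, -3]] = [[1, 6, 5], [6, 3, -4]].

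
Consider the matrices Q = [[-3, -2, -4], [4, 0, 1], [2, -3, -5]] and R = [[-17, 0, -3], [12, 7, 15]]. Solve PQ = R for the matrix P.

P = [[3, -1, -2], [-2, 2, -1]]

Q is on the right of P, so right-multiply by Q⁻¹: P = RQ⁻¹.
det Q = -5, so Q⁻¹ = [[-3/5, -2/5, 2/5], [-22/5, -23/5, 13/5], [12/5, 13/5, -8/5]].
P = RQ⁻¹ = [[-17, 0, -3], [12, 7, 15]] · [[-3/5, -2/5, 2/5], [-22/5, -23/5, 13/5], [12/5, 13/5, -8/5]] = [[3, -1, -2], [-2, 2, -1]].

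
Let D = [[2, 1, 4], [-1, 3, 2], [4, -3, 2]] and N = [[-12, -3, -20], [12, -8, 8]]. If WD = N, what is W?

W = [[-3, -2, -2], [4, -4, 0]]

D is on the right of W, so right-multiply by D⁻¹: W = ND⁻¹.
det D = -2; the adjugate gives D⁻¹ = [[-6, 7, 5], [-5, 6, 4], [9/2, -5, -7/2]].
W = ND⁻¹ = [[-12, -3, -20], [12, -8, 8]] · [[-6, 7, 5], [-5, 6, 4], [9/2, -5, -7/2]] = [[-3, -2, -2], [4, -4, 0]].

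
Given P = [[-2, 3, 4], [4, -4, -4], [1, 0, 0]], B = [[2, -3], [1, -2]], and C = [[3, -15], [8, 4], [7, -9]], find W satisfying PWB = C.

Isolating W: multiply by P⁻¹ from the left and B⁻¹ from the right, so W = P⁻¹CB⁻¹.
det P = 4; the adjugate gives P⁻¹ = [[0, 0, 1], [-1, -1, 2], [1, 3/4, -1]].
det B = -1; the adjugate gives B⁻¹ = [[2, -3], [1, -2]].
P⁻¹C = [[7, -9], [3, -7], [2, -3]].
W = (P⁻¹C)B⁻¹ = [[5, -3], [-1, 5], [1, 0]].

W = [[5, -3], [-1, 5], [1, 0]]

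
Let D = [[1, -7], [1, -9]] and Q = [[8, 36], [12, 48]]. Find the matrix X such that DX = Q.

X = [[-6, -6], [-2, -6]]

Left-multiplying both sides by D⁻¹ gives X = D⁻¹Q.
det D = -2; the adjugate gives D⁻¹ = [[9/2, -7/2], [1/2, -1/2]].
X = D⁻¹Q = [[9/2, -7/2], [1/2, -1/2]] · [[8, 36], [12, 48]] = [[-6, -6], [-2, -6]].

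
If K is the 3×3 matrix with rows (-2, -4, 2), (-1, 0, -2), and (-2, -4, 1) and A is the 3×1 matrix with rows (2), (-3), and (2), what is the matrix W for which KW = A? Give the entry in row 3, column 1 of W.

K is on the left of W, so left-multiply by K⁻¹: W = K⁻¹A.
det K = 4, so K⁻¹ = [[-2, -1, 2], [5/4, 1/2, -3/2], [1, 0, -1]].
W = K⁻¹A = [[-2, -1, 2], [5/4, 1/2, -3/2], [1, 0, -1]] · [[2], [-3], [2]] = [[3], [-2], [0]].

0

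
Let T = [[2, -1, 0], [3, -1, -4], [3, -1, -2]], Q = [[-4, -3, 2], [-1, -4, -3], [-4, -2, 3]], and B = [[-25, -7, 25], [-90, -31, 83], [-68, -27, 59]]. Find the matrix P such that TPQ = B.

Left-multiply by T⁻¹ and right-multiply by Q⁻¹: P = T⁻¹BQ⁻¹.
det T = 2; the adjugate gives T⁻¹ = [[-1, -1, 2], [-3, -2, 4], [0, -1/2, 1/2]].
det Q = -1, so Q⁻¹ = [[18, -5, -17], [-15, 4, 14], [14, -4, -13]].
T⁻¹B = [[-21, -16, 10], [-17, -25, -5], [11, 2, -12]].
P = (T⁻¹B)Q⁻¹ = [[2, 1, 3], [-1, 5, 4], [0, 1, -3]].

P = [[2, 1, 3], [-1, 5, 4], [0, 1, -3]]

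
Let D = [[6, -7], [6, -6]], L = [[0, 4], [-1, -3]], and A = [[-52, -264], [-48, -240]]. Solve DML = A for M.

M = [[-1, 4], [3, -4]]

Isolating M: multiply by D⁻¹ from the left and L⁻¹ from the right, so M = D⁻¹AL⁻¹.
D has determinant 6; D⁻¹ = [[-1, 7/6], [-1, 1]].
L has determinant 4; L⁻¹ = [[-3/4, -1], [1/4, 0]].
D⁻¹A = [[-4, -16], [4, 24]].
M = (D⁻¹A)L⁻¹ = [[-1, 4], [3, -4]].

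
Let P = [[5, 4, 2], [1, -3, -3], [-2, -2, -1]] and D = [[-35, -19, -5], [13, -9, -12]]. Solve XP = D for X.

Since P sits to the right of X, X = DP⁻¹.
det P = -3; the adjugate gives P⁻¹ = [[1, 0, 2], [-7/3, 1/3, -17/3], [8/3, -2/3, 19/3]].
X = DP⁻¹ = [[-35, -19, -5], [13, -9, -12]] · [[1, 0, 2], [-7/3, 1/3, -17/3], [8/3, -2/3, 19/3]] = [[-4, -3, 6], [2, 5, 1]].

X = [[-4, -3, 6], [2, 5, 1]]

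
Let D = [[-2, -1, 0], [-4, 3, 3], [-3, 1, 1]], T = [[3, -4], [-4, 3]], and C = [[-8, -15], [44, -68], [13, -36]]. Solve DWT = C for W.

W = [[-5, -4], [-2, -3], [2, -1]]

Isolating W: multiply by D⁻¹ from the left and T⁻¹ from the right, so W = D⁻¹CT⁻¹.
det D = 5; the adjugate gives D⁻¹ = [[0, 1/5, -3/5], [-1, -2/5, 6/5], [1, 1, -2]].
det T = -7; the adjugate gives T⁻¹ = [[-3/7, -4/7], [-4/7, -3/7]].
D⁻¹C = [[1, 8], [6, -1], [10, -11]].
W = (D⁻¹C)T⁻¹ = [[-5, -4], [-2, -3], [2, -1]].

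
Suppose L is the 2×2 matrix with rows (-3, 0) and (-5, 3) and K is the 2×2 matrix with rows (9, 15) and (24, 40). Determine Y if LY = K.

L is on the left of Y, so left-multiply by L⁻¹: Y = L⁻¹K.
L has determinant -9; L⁻¹ = [[-1/3, 0], [-5/9, 1/3]].
Y = L⁻¹K = [[-1/3, 0], [-5/9, 1/3]] · [[9, 15], [24, 40]] = [[-3, -5], [3, 5]].

Y = [[-3, -5], [3, 5]]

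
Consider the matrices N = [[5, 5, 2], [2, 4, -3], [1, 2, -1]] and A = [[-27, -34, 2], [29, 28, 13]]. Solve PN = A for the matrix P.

N is on the right of P, so right-multiply by N⁻¹: P = AN⁻¹.
det N = 5, so N⁻¹ = [[2/5, 9/5, -23/5], [-1/5, -7/5, 19/5], [0, -1, 2]].
P = AN⁻¹ = [[-27, -34, 2], [29, 28, 13]] · [[2/5, 9/5, -23/5], [-1/5, -7/5, 19/5], [0, -1, 2]] = [[-4, -3, -1], [6, 0, -1]].

P = [[-4, -3, -1], [6, 0, -1]]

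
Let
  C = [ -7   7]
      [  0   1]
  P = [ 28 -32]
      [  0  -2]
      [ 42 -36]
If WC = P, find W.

W = [[-4, -4], [0, -2], [-6, 6]]

Right-multiplying both sides by C⁻¹ gives W = PC⁻¹.
det C = -7; the adjugate gives C⁻¹ = [[-1/7, 1], [0, 1]].
W = PC⁻¹ = [[28, -32], [0, -2], [42, -36]] · [[-1/7, 1], [0, 1]] = [[-4, -4], [0, -2], [-6, 6]].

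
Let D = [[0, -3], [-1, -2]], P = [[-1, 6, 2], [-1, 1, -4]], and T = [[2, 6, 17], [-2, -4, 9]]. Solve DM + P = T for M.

M = [[3, 5, -3], [-1, 0, -5]]

DM = T − P = [[3, 0, 15], [-1, -5, 13]].
Left-multiplying both sides by D⁻¹ gives M = D⁻¹(T − P).
det D = -3, so D⁻¹ = [[2/3, -1], [-1/3, 0]].
M = D⁻¹(T − P) = [[3, 5, -3], [-1, 0, -5]].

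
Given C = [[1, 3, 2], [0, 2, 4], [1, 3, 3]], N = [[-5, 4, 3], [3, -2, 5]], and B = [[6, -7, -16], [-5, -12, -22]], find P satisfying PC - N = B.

PC = B + N = [[1, -3, -13], [-2, -14, -17]].
C is on the right of P, so right-multiply by C⁻¹: P = (B + N)C⁻¹.
det C = 2, so C⁻¹ = [[-3, -3/2, 4], [2, 1/2, -2], [-1, 0, 1]].
P = (B + N)C⁻¹ = [[4, -3, -3], [-5, -4, 3]].

P = [[4, -3, -3], [-5, -4, 3]]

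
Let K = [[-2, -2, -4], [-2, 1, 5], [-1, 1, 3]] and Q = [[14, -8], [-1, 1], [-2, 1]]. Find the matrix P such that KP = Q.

Left-multiplying both sides by K⁻¹ gives P = K⁻¹Q.
K has determinant 6; K⁻¹ = [[-1/3, 1/3, -1], [1/6, -5/3, 3], [-1/6, 2/3, -1]].
P = K⁻¹Q = [[-1/3, 1/3, -1], [1/6, -5/3, 3], [-1/6, 2/3, -1]] · [[14, -8], [-1, 1], [-2, 1]] = [[-3, 2], [-2, 0], [-1, 1]].

P = [[-3, 2], [-2, 0], [-1, 1]]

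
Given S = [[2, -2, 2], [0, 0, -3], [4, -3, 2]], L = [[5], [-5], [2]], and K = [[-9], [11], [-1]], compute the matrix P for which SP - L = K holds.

P = [[5], [5], [-2]]

SP = K + L = [[-4], [6], [1]].
Since S multiplies P on the left, P = S⁻¹(K + L).
S has determinant 6; S⁻¹ = [[-3/2, -1/3, 1], [-2, -2/3, 1], [0, -1/3, 0]].
P = S⁻¹(K + L) = [[5], [5], [-2]].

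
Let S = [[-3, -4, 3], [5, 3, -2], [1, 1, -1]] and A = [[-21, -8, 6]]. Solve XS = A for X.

X = [[-3, -5, -5]]

Right-multiplying both sides by S⁻¹ gives X = AS⁻¹.
det S = -3, so S⁻¹ = [[1/3, 1/3, 1/3], [-1, 0, -3], [-2/3, 1/3, -11/3]].
X = AS⁻¹ = [[-21, -8, 6]] · [[1/3, 1/3, 1/3], [-1, 0, -3], [-2/3, 1/3, -11/3]] = [[-3, -5, -5]].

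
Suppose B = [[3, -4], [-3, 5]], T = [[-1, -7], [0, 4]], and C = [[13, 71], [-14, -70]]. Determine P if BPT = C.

P = B⁻¹CT⁻¹ (apply B⁻¹ on the left and T⁻¹ on the right).
B has determinant 3; B⁻¹ = [[5/3, 4/3], [1, 1]].
det T = -4; the adjugate gives T⁻¹ = [[-1, -7/4], [0, 1/4]].
B⁻¹C = [[3, 25], [-1, 1]].
P = (B⁻¹C)T⁻¹ = [[-3, 1], [1, 2]].

P = [[-3, 1], [1, 2]]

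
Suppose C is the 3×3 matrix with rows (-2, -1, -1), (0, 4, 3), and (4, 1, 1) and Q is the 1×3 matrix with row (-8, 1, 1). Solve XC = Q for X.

X = [[-6, 0, -5]]

Right-multiplying both sides by C⁻¹ gives X = QC⁻¹.
det C = 2; the adjugate gives C⁻¹ = [[1/2, 0, 1/2], [6, 1, 3], [-8, -1, -4]].
X = QC⁻¹ = [[-8, 1, 1]] · [[1/2, 0, 1/2], [6, 1, 3], [-8, -1, -4]] = [[-6, 0, -5]].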